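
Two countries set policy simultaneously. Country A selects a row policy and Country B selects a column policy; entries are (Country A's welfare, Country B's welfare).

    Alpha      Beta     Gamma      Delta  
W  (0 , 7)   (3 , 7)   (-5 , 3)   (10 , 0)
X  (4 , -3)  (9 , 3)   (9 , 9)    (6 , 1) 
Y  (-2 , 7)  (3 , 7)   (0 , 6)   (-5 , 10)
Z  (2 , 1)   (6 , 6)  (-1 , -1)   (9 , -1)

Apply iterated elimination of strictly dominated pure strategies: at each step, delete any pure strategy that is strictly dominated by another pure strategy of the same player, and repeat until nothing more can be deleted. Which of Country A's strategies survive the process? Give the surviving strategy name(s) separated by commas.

X

Country A's strategy Y is strictly dominated by X (Alpha: 4>-2, Beta: 9>3, Gamma: 9>0, Delta: 6>-5) and is removed.
Country B's strategy Delta is strictly dominated by Beta (W: 7>0, X: 3>1, Z: 6>-1) and is removed.
For Country A, X strictly dominates W on the remaining columns (Alpha: 4>0, Beta: 9>3, Gamma: 9>-5); eliminate W.
Country A's strategy Z is strictly dominated by X (Alpha: 4>2, Beta: 9>6, Gamma: 9>-1) and is removed.
Column Alpha is eliminated: Beta beats it against every remaining row (X: 3>-3).
Country B's strategy Beta is strictly dominated by Gamma (X: 9>3) and is removed.
Among the remaining strategies, none is strictly dominated by another pure strategy of the same player, so the elimination stops.
Surviving strategies — Country A: {X}; Country B: {Gamma}.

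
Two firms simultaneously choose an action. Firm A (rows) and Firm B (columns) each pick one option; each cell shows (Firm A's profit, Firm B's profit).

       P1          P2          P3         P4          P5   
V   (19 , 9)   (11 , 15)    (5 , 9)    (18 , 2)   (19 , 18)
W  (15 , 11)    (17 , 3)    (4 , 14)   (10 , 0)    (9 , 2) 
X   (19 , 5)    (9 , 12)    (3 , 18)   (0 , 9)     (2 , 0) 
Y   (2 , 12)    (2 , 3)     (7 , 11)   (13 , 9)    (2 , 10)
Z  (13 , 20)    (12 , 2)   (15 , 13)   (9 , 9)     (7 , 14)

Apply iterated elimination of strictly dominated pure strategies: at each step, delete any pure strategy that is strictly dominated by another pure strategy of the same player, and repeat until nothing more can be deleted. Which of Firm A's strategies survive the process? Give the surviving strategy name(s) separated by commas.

V, W, X, Z

For Firm B, P3 strictly dominates P4 on the remaining rows (V: 9>2, W: 14>0, X: 18>9, Y: 11>9, Z: 13>9); eliminate P4.
For Firm A, Z strictly dominates Y on the remaining columns (P1: 13>2, P2: 12>2, P3: 15>7, P5: 7>2); eliminate Y.
Among the remaining strategies, none is strictly dominated by another pure strategy of the same player, so the elimination stops.
Surviving strategies — Firm A: {V, W, X, Z}; Firm B: {P1, P2, P3, P5}.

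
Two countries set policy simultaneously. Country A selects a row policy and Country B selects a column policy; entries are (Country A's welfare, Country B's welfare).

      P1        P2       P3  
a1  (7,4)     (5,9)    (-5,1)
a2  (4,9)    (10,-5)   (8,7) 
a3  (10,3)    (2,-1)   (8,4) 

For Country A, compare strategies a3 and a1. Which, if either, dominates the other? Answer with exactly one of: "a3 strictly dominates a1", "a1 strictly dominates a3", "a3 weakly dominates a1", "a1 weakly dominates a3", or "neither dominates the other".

Compare a3 to a1 across each choice by Country B: P1: 10>7, P2: 2<5, P3: 8>-5.
a3 does better at P1, P3 but worse at P2; neither strategy dominates the other.

neither dominates the other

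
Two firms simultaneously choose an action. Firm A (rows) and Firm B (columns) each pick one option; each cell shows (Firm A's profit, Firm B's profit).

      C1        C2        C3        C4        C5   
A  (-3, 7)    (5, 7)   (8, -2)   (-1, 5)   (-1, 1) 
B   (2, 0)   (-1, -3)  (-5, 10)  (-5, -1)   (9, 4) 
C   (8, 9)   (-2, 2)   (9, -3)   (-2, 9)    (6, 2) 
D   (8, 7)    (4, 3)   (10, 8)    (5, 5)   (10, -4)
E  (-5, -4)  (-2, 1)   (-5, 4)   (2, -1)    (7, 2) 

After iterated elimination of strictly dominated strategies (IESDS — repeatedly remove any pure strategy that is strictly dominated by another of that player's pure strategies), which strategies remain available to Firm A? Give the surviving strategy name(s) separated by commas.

A, C, D

Row B is eliminated: D beats it against every remaining column (C1: 8>2, C2: 4>-1, C3: 10>-5, C4: 5>-5, C5: 10>9).
Firm A's strategy E is strictly dominated by D (C1: 8>-5, C2: 4>-2, C3: 10>-5, C4: 5>2, C5: 10>7) and is removed.
Column C5 is eliminated: C1 beats it against every remaining row (A: 7>1, C: 9>2, D: 7>-4).
Among the remaining strategies, none is strictly dominated by another pure strategy of the same player, so the elimination stops.
Surviving strategies — Firm A: {A, C, D}; Firm B: {C1, C2, C3, C4}.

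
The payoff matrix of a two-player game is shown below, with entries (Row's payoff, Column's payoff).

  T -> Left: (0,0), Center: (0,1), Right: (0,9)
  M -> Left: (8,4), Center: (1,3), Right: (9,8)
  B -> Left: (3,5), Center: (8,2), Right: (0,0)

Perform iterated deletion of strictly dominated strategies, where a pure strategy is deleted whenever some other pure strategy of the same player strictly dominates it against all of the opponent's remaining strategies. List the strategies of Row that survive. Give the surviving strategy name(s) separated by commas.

M

Row's strategy T is strictly dominated by M (Left: 8>0, Center: 1>0, Right: 9>0) and is removed.
Column's strategy Center is strictly dominated by Left (M: 4>3, B: 5>2) and is removed.
Row's strategy B is strictly dominated by M (Left: 8>3, Right: 9>0) and is removed.
For Column, Right strictly dominates Left on the remaining rows (M: 8>4); eliminate Left.
Among the remaining strategies, none is strictly dominated by another pure strategy of the same player, so the elimination stops.
Surviving strategies — Row: {M}; Column: {Right}.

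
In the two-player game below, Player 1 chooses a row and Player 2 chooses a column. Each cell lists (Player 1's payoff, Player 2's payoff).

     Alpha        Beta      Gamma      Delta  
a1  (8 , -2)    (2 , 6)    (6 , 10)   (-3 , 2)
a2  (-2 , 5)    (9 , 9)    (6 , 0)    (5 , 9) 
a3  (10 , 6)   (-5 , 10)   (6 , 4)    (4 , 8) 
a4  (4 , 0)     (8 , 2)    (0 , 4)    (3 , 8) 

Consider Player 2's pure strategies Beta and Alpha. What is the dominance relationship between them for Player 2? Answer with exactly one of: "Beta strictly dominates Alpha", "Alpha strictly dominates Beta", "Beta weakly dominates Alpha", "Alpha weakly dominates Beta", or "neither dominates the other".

Beta's payoffs vs Alpha's, by Player 1's action — a1: 6>-2, a2: 9>5, a3: 10>6, a4: 2>0.
Every comparison favours Beta, so Beta strictly dominates Alpha.

Beta strictly dominates Alpha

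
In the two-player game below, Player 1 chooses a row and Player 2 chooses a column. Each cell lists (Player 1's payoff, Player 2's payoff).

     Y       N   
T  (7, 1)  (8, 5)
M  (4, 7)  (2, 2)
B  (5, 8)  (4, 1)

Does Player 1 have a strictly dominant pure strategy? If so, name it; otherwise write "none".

T

T vs M: Y: 7>4, N: 8>2.
T vs B: Y: 7>5, N: 8>4.
T strictly beats every other strategy against every opponent action, so it is strictly dominant.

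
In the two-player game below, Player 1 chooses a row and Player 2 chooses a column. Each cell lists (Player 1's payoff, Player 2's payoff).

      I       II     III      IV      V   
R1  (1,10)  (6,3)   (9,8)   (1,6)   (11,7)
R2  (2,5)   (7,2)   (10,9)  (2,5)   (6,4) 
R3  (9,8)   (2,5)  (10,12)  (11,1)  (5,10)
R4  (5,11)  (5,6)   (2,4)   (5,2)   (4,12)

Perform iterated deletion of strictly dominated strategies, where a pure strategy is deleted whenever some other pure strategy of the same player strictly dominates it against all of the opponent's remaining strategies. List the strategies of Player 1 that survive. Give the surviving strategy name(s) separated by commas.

For Player 2, I strictly dominates II on the remaining rows (R1: 10>3, R2: 5>2, R3: 8>5, R4: 11>6); eliminate II.
Player 1's strategy R4 is strictly dominated by R3 (I: 9>5, III: 10>2, IV: 11>5, V: 5>4) and is removed.
Column IV is eliminated: III beats it against every remaining row (R1: 8>6, R2: 9>5, R3: 12>1).
For Player 2, III strictly dominates V on the remaining rows (R1: 8>7, R2: 9>4, R3: 12>10); eliminate V.
For Player 1, R2 strictly dominates R1 on the remaining columns (I: 2>1, III: 10>9); eliminate R1.
Column I is eliminated: III beats it against every remaining row (R2: 9>5, R3: 12>8).
Among the remaining strategies, none is strictly dominated by another pure strategy of the same player, so the elimination stops.
Surviving strategies — Player 1: {R2, R3}; Player 2: {III}.

R2, R3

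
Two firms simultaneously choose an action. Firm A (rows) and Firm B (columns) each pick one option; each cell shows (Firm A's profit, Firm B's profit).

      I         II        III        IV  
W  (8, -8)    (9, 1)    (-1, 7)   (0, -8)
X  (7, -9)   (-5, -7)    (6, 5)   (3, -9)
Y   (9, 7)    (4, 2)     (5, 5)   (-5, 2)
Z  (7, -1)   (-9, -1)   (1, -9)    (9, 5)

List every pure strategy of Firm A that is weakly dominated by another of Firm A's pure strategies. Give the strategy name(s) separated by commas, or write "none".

none

W is not dominated — it holds its own against X at I (8>7); Y at II (9>4); Z at I (8>7).
X: no other strategy beats it everywhere (W at III (6>-1); Y at III (6>5); Z at II (-5>-9)).
Nothing dominates Y: W at I (9>8); X at I (9>7); Z at I (9>7).
Z: no other strategy beats it everywhere (W at III (1>-1); X at IV (9>3); Y at IV (9>-5)).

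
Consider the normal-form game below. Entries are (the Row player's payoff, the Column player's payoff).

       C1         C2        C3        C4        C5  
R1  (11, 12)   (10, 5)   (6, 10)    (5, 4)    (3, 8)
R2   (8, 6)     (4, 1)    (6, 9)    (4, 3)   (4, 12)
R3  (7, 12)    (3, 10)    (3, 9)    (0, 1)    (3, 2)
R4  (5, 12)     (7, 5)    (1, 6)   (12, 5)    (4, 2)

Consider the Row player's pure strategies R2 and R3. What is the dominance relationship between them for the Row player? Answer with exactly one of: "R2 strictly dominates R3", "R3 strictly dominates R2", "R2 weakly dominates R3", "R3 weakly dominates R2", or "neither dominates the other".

R2's payoffs vs R3's, by the Column player's action — C1: 8>7, C2: 4>3, C3: 6>3, C4: 4>0, C5: 4>3.
Every comparison favours R2, so R2 strictly dominates R3.

R2 strictly dominates R3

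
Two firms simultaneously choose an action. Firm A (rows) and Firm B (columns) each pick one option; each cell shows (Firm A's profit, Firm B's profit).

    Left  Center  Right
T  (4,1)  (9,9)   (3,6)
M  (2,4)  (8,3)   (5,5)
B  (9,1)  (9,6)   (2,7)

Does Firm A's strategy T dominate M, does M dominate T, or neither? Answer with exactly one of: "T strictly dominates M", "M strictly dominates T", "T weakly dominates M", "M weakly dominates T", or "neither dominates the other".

neither dominates the other

T's payoffs vs M's, by Firm B's action — Left: 4>2, Center: 9>8, Right: 3<5.
T does better at Left, Center but worse at Right; neither strategy dominates the other.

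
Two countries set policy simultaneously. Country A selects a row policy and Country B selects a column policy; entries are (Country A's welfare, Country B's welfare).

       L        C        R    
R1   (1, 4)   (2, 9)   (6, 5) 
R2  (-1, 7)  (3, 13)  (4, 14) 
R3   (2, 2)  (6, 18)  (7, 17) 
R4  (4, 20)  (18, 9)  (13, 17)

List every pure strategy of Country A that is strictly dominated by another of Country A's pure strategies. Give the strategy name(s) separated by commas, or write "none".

R1: dominated, since R3 does at least as well everywhere (L: 2>1, C: 6>2, R: 7>6).
R2: dominated, since R3 does at least as well everywhere (L: 2>-1, C: 6>3, R: 7>4).
R3 is strictly dominated by R4 (L: 4>2, C: 18>6, R: 13>7).
R4: no other strategy beats it everywhere (R1 at L (4>1); R2 at L (4>-1); R3 at L (4>2)).

R1, R2, R3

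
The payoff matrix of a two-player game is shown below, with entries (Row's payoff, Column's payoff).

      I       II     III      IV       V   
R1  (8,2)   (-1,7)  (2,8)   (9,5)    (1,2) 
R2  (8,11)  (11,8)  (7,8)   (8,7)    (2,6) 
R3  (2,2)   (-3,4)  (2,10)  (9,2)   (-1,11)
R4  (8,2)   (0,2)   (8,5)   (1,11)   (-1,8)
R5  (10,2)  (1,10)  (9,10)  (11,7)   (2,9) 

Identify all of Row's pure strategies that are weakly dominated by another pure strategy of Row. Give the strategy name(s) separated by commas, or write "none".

R1: dominated, since R5 does at least as well everywhere (I: 10>8, II: 1>-1, III: 9>2, IV: 11>9, V: 2>1).
R2: no other strategy beats it everywhere (R1 at II (11>-1); R3 at I (8>2); R4 at II (11>0); R5 at II (11>1)).
R1 weakly dominates R3 — I: 8>2, II: -1>-3, III: 2=2, IV: 9=9, V: 1>-1.
R5 weakly dominates R4 — I: 10>8, II: 1>0, III: 9>8, IV: 11>1, V: 2>-1.
Nothing dominates R5: R1 at I (10>8); R2 at I (10>8); R3 at I (10>2); R4 at I (10>8).

R1, R3, R4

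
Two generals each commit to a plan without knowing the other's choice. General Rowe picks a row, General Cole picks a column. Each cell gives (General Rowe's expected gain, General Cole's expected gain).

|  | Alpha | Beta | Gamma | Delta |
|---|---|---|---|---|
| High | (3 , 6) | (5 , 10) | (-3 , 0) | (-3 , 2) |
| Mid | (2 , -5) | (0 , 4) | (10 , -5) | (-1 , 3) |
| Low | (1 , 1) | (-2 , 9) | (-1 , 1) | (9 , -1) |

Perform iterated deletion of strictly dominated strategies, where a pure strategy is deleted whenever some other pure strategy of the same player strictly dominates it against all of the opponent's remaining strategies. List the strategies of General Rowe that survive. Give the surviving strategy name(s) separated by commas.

High

For General Cole, Beta strictly dominates Alpha on the remaining rows (High: 10>6, Mid: 4>-5, Low: 9>1); eliminate Alpha.
For General Cole, Beta strictly dominates Gamma on the remaining rows (High: 10>0, Mid: 4>-5, Low: 9>1); eliminate Gamma.
For General Cole, Beta strictly dominates Delta on the remaining rows (High: 10>2, Mid: 4>3, Low: 9>-1); eliminate Delta.
For General Rowe, High strictly dominates Mid on the remaining columns (Beta: 5>0); eliminate Mid.
For General Rowe, High strictly dominates Low on the remaining columns (Beta: 5>-2); eliminate Low.
Among the remaining strategies, none is strictly dominated by another pure strategy of the same player, so the elimination stops.
Surviving strategies — General Rowe: {High}; General Cole: {Beta}.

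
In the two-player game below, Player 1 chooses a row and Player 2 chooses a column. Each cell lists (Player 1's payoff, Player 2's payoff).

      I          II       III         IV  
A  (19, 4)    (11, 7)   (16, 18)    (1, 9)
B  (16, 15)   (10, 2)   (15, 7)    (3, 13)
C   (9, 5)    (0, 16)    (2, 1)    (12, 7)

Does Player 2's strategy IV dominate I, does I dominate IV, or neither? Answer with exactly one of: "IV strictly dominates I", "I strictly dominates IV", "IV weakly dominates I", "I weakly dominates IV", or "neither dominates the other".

neither dominates the other

Compare IV to I across each opponent action: A: 9>4, B: 13<15, C: 7>5.
IV does better at A, C but worse at B; neither strategy dominates the other.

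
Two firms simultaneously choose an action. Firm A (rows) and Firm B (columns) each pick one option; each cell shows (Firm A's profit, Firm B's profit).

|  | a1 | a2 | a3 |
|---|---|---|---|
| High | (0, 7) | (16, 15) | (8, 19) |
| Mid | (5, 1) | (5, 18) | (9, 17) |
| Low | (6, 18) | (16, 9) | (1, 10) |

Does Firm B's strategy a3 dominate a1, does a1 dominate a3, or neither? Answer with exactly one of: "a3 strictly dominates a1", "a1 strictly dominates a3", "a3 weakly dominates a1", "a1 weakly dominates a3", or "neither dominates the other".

a3's payoffs vs a1's, by Firm A's action — High: 19>7, Mid: 17>1, Low: 10<18.
a3 does better at High, Mid but worse at Low; neither strategy dominates the other.

neither dominates the other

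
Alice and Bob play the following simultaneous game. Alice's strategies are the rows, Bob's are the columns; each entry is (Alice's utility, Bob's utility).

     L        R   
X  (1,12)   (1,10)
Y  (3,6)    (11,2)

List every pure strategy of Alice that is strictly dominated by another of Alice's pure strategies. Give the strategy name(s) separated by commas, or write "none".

X

Y strictly dominates X — L: 3>1, R: 11>1.
Y: no other strategy beats it everywhere (X at L (3>1)).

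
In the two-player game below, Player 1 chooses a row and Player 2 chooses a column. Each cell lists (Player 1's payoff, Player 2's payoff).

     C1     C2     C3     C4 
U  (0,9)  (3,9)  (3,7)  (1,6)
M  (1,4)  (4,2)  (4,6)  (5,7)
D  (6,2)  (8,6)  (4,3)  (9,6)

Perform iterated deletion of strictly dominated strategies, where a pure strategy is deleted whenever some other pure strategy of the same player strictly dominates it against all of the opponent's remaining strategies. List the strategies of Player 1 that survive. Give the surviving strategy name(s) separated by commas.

Player 1's strategy U is strictly dominated by M (C1: 1>0, C2: 4>3, C3: 4>3, C4: 5>1) and is removed.
For Player 2, C3 strictly dominates C1 on the remaining rows (M: 6>4, D: 3>2); eliminate C1.
Column C3 is eliminated: C4 beats it against every remaining row (M: 7>6, D: 6>3).
Row M is eliminated: D beats it against every remaining column (C2: 8>4, C4: 9>5).
Among the remaining strategies, none is strictly dominated by another pure strategy of the same player, so the elimination stops.
Surviving strategies — Player 1: {D}; Player 2: {C2, C4}.

D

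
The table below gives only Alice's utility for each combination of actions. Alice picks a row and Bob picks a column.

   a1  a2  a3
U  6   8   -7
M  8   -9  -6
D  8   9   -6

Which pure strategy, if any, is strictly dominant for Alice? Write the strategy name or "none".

none

U fails to dominate M at a1 (6<8).
M fails to dominate U at a2 (-9<8).
D fails to dominate M at a1 (8=8).
No single strategy dominates all the others.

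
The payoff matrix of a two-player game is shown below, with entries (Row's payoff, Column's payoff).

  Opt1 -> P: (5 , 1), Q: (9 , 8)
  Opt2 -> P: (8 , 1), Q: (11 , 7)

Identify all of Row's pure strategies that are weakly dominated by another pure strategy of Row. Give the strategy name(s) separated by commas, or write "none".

Opt1

Opt2 weakly dominates Opt1 — P: 8>5, Q: 11>9.
Opt2: no other strategy beats it everywhere (Opt1 at P (8>5)).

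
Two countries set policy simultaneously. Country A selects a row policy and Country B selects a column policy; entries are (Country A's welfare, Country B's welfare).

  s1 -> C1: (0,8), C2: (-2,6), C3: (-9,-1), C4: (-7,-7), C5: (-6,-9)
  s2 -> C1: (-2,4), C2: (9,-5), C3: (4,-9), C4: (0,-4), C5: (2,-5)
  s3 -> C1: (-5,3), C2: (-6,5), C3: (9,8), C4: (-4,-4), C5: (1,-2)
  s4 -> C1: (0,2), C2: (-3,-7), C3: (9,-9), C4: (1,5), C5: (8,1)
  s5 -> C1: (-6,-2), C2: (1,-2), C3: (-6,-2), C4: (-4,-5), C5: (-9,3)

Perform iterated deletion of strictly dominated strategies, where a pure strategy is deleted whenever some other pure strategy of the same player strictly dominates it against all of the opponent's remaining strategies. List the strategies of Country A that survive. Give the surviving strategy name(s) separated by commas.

s1, s2, s3, s4

Row s5 is eliminated: s2 beats it against every remaining column (C1: -2>-6, C2: 9>1, C3: 4>-6, C4: 0>-4, C5: 2>-9).
For Country B, C1 strictly dominates C5 on the remaining rows (s1: 8>-9, s2: 4>-5, s3: 3>-2, s4: 2>1); eliminate C5.
Among the remaining strategies, none is strictly dominated by another pure strategy of the same player, so the elimination stops.
Surviving strategies — Country A: {s1, s2, s3, s4}; Country B: {C1, C2, C3, C4}.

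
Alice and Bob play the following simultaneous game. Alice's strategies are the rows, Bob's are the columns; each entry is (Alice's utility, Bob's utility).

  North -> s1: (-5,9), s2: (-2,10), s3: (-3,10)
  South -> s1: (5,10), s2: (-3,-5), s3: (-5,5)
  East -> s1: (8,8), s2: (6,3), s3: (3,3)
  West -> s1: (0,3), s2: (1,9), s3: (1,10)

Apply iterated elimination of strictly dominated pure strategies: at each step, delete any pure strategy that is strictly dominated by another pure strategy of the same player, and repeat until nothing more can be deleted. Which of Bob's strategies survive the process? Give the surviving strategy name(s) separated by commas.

s1

Alice's strategy North is strictly dominated by East (s1: 8>-5, s2: 6>-2, s3: 3>-3) and is removed.
Row South is eliminated: East beats it against every remaining column (s1: 8>5, s2: 6>-3, s3: 3>-5).
Alice's strategy West is strictly dominated by East (s1: 8>0, s2: 6>1, s3: 3>1) and is removed.
For Bob, s1 strictly dominates s2 on the remaining rows (East: 8>3); eliminate s2.
Bob's strategy s3 is strictly dominated by s1 (East: 8>3) and is removed.
Among the remaining strategies, none is strictly dominated by another pure strategy of the same player, so the elimination stops.
Surviving strategies — Alice: {East}; Bob: {s1}.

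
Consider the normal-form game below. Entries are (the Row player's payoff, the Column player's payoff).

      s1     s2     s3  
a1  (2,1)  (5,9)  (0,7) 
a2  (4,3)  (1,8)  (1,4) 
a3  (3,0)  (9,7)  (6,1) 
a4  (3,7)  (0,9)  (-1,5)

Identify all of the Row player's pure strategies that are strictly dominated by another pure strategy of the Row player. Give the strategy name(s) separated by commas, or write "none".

a3 strictly dominates a1 — s1: 3>2, s2: 9>5, s3: 6>0.
a2: no other strategy beats it everywhere (a1 at s1 (4>2); a3 at s1 (4>3); a4 at s1 (4>3)).
a3: no other strategy beats it everywhere (a1 at s1 (3>2); a2 at s2 (9>1); a4 at s1 (3=3)).
a4: dominated, since a2 does at least as well everywhere (s1: 4>3, s2: 1>0, s3: 1>-1).

a1, a4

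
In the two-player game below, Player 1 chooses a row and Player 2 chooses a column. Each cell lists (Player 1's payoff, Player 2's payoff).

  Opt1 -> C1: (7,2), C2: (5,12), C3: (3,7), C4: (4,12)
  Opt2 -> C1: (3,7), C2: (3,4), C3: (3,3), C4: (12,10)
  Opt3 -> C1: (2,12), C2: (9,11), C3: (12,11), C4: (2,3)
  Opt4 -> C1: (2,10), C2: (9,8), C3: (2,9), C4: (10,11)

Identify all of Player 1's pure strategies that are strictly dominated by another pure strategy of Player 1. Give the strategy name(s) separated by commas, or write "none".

none

Nothing dominates Opt1: Opt2 at C1 (7>3); Opt3 at C1 (7>2); Opt4 at C1 (7>2).
Opt2: no other strategy beats it everywhere (Opt1 at C3 (3=3); Opt3 at C1 (3>2); Opt4 at C1 (3>2)).
Opt3: no other strategy beats it everywhere (Opt1 at C2 (9>5); Opt2 at C2 (9>3); Opt4 at C1 (2=2)).
Nothing dominates Opt4: Opt1 at C2 (9>5); Opt2 at C2 (9>3); Opt3 at C1 (2=2).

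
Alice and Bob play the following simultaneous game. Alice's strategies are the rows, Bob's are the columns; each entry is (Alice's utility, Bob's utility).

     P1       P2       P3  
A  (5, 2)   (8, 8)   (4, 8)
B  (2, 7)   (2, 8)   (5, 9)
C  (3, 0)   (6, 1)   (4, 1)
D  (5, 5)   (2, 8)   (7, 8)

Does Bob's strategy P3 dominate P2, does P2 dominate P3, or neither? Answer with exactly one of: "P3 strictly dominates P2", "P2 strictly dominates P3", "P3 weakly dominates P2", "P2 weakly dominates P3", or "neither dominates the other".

P3's payoffs vs P2's, by Alice's action — A: 8=8, B: 9>8, C: 1=1, D: 8=8.
P3 is at least as good everywhere and strictly better somewhere (tied only at A, C, D), so P3 weakly but not strictly dominates P2.

P3 weakly dominates P2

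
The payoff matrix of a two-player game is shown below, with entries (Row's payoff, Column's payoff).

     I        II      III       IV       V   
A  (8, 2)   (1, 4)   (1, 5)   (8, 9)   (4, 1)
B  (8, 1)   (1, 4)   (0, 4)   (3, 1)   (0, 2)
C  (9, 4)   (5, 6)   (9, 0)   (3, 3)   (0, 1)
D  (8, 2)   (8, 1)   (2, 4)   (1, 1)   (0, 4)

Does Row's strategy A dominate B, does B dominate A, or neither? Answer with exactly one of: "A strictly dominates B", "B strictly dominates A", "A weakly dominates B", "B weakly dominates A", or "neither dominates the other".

Compare A to B across each choice by Column: I: 8=8, II: 1=1, III: 1>0, IV: 8>3, V: 4>0.
A is at least as good everywhere and strictly better somewhere (tied only at I, II), so A weakly but not strictly dominates B.

A weakly dominates B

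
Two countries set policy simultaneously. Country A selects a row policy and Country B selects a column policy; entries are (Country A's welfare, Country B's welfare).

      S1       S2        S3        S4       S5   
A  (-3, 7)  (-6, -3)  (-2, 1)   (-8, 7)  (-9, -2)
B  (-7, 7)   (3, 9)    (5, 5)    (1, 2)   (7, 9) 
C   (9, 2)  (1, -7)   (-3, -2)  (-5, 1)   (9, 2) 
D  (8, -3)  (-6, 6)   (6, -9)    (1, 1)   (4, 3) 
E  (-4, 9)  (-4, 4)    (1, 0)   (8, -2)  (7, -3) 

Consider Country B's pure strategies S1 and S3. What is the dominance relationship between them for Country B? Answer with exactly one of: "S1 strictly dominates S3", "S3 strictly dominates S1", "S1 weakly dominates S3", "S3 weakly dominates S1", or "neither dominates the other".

S1 strictly dominates S3

S1's payoffs vs S3's, by Country A's action — A: 7>1, B: 7>5, C: 2>-2, D: -3>-9, E: 9>0.
Every comparison favours S1, so S1 strictly dominates S3.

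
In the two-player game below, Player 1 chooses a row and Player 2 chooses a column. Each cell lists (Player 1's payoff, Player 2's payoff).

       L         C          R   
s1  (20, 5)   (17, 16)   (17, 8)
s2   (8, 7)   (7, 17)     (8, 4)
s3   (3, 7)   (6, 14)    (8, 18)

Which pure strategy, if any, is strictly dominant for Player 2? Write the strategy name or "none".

none

L fails to dominate C at s1 (5<16).
C fails to dominate R at s3 (14<18).
R fails to dominate L at s2 (4<7).
No single strategy dominates all the others.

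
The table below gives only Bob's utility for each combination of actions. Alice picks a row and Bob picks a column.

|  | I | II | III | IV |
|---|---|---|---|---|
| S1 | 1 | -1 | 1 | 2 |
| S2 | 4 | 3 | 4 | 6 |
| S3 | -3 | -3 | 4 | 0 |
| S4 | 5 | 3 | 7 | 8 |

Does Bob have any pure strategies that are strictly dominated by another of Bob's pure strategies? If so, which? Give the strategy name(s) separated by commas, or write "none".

IV strictly dominates I — S1: 2>1, S2: 6>4, S3: 0>-3, S4: 8>5.
II: dominated, since III does at least as well everywhere (S1: 1>-1, S2: 4>3, S3: 4>-3, S4: 7>3).
Nothing dominates III: I at S1 (1=1); II at S1 (1>-1); IV at S3 (4>0).
Nothing dominates IV: I at S1 (2>1); II at S1 (2>-1); III at S1 (2>1).

I, II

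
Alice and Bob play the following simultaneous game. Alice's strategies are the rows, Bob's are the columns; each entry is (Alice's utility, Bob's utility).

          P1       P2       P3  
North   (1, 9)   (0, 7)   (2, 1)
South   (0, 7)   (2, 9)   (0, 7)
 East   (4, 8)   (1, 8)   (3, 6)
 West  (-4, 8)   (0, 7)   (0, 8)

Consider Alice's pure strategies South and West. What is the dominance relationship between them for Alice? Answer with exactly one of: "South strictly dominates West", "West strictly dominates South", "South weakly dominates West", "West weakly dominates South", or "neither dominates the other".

South weakly dominates West

South's payoffs vs West's, by Bob's action — P1: 0>-4, P2: 2>0, P3: 0=0.
South is at least as good everywhere and strictly better somewhere (tied only at P3), so South weakly but not strictly dominates West.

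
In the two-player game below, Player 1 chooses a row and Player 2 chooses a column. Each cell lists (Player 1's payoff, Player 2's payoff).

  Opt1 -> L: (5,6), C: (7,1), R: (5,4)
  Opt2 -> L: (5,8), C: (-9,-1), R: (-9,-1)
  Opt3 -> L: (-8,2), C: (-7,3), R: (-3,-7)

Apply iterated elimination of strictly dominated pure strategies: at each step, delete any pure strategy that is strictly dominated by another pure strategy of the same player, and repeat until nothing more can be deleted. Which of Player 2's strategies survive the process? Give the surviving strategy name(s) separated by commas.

L

Row Opt3 is eliminated: Opt1 beats it against every remaining column (L: 5>-8, C: 7>-7, R: 5>-3).
Player 2's strategy C is strictly dominated by L (Opt1: 6>1, Opt2: 8>-1) and is removed.
Column R is eliminated: L beats it against every remaining row (Opt1: 6>4, Opt2: 8>-1).
Among the remaining strategies, none is strictly dominated by another pure strategy of the same player, so the elimination stops.
Surviving strategies — Player 1: {Opt1, Opt2}; Player 2: {L}.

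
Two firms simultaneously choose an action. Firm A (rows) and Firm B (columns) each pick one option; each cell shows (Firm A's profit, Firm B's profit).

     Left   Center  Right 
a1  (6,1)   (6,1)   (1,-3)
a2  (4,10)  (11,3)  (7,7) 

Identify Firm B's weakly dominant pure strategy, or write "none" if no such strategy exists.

Left vs Center: a1: 1=1, a2: 10>3.
Left vs Right: a1: 1>-3, a2: 10>7.
Left is at least as good as every other strategy against every opponent action, so it is weakly dominant.

Left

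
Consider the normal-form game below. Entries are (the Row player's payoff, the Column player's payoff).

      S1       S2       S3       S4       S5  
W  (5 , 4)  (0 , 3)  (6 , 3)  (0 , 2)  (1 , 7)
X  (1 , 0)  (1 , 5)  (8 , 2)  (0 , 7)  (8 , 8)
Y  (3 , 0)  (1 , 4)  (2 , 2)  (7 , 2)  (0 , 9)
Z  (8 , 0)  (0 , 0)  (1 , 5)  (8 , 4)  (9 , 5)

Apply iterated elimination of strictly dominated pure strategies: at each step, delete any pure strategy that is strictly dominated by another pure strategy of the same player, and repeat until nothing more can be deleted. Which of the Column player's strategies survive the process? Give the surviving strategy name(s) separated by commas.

S3, S5

The Column player's strategy S1 is strictly dominated by S5 (W: 7>4, X: 8>0, Y: 9>0, Z: 5>0) and is removed.
Column S2 is eliminated: S5 beats it against every remaining row (W: 7>3, X: 8>5, Y: 9>4, Z: 5>0).
The Column player's strategy S4 is strictly dominated by S5 (W: 7>2, X: 8>7, Y: 9>2, Z: 5>4) and is removed.
The Row player's strategy W is strictly dominated by X (S3: 8>6, S5: 8>1) and is removed.
Row Y is eliminated: X beats it against every remaining column (S3: 8>2, S5: 8>0).
Among the remaining strategies, none is strictly dominated by another pure strategy of the same player, so the elimination stops.
Surviving strategies — the Row player: {X, Z}; the Column player: {S3, S5}.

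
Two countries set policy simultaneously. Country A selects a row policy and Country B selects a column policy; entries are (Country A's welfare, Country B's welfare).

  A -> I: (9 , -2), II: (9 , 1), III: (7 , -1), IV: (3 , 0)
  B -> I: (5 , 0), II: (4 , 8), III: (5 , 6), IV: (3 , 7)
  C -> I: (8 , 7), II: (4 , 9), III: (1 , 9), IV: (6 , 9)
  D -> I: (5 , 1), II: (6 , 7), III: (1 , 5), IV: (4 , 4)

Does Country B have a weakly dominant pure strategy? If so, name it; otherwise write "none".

II

II vs I: A: 1>-2, B: 8>0, C: 9>7, D: 7>1.
II vs III: A: 1>-1, B: 8>6, C: 9=9, D: 7>5.
II vs IV: A: 1>0, B: 8>7, C: 9=9, D: 7>4.
II is at least as good as every other strategy against every opponent action, so it is weakly dominant.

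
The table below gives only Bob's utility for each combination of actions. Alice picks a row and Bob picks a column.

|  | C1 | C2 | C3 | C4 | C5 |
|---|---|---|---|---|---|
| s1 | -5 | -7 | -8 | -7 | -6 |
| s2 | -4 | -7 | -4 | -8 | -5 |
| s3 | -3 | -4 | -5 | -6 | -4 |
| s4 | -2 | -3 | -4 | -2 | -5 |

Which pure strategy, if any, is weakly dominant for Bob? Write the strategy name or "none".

C1

C1 vs C2: s1: -5>-7, s2: -4>-7, s3: -3>-4, s4: -2>-3.
C1 vs C3: s1: -5>-8, s2: -4=-4, s3: -3>-5, s4: -2>-4.
C1 vs C4: s1: -5>-7, s2: -4>-8, s3: -3>-6, s4: -2=-2.
C1 vs C5: s1: -5>-6, s2: -4>-5, s3: -3>-4, s4: -2>-5.
C1 is at least as good as every other strategy against every opponent action, so it is weakly dominant.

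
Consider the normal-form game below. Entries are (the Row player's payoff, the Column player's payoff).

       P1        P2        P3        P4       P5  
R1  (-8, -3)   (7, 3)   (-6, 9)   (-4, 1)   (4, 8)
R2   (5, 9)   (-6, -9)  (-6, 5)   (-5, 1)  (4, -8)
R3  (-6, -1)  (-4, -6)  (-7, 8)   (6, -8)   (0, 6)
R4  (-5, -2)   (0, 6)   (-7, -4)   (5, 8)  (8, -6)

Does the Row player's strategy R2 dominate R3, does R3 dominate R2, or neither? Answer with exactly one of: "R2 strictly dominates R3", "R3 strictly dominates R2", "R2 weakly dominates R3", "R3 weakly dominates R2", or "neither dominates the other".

R2's payoffs vs R3's, by the Column player's action — P1: 5>-6, P2: -6<-4, P3: -6>-7, P4: -5<6, P5: 4>0.
R2 does better at P1, P3, P5 but worse at P2, P4; neither strategy dominates the other.

neither dominates the other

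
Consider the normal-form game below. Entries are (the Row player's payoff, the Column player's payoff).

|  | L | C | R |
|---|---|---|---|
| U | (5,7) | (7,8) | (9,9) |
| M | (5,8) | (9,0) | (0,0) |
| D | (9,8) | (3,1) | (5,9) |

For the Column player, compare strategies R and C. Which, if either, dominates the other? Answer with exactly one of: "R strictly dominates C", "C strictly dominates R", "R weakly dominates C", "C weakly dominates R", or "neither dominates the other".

R weakly dominates C

R's payoffs vs C's, by the Row player's action — U: 9>8, M: 0=0, D: 9>1.
R is at least as good everywhere and strictly better somewhere (tied only at M), so R weakly but not strictly dominates C.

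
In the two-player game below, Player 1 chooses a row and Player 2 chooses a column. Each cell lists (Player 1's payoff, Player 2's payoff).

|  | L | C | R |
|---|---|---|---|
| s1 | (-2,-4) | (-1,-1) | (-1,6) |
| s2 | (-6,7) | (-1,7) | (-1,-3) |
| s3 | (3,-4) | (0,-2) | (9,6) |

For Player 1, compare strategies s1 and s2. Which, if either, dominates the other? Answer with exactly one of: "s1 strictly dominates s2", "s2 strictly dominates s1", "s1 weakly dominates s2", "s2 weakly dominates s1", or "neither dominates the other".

s1 weakly dominates s2

Compare s1 to s2 across each opponent action: L: -2>-6, C: -1=-1, R: -1=-1.
s1 is at least as good everywhere and strictly better somewhere (tied only at C, R), so s1 weakly but not strictly dominates s2.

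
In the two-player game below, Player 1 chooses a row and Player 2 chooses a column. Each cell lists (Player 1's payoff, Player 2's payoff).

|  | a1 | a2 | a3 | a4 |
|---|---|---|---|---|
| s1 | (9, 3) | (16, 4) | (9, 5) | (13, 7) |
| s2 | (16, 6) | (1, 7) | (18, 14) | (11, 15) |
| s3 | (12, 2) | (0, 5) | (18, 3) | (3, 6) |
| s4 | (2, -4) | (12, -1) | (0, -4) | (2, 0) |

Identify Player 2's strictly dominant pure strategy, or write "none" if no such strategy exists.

a4

a4 vs a1: s1: 7>3, s2: 15>6, s3: 6>2, s4: 0>-4.
a4 vs a2: s1: 7>4, s2: 15>7, s3: 6>5, s4: 0>-1.
a4 vs a3: s1: 7>5, s2: 15>14, s3: 6>3, s4: 0>-4.
a4 strictly beats every other strategy against every opponent action, so it is strictly dominant.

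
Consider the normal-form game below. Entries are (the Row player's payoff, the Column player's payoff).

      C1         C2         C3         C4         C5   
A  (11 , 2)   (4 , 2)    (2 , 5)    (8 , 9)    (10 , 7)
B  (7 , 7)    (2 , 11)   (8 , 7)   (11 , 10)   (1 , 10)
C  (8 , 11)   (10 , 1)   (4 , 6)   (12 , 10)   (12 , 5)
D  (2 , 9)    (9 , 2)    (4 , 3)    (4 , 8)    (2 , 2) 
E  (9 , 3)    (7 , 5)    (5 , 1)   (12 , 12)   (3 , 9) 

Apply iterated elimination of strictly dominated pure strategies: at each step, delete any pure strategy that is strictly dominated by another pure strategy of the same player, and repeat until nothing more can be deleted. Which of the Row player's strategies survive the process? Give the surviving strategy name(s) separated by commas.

For the Column player, C4 strictly dominates C3 on the remaining rows (A: 9>5, B: 10>7, C: 10>6, D: 8>3, E: 12>1); eliminate C3.
For the Row player, C strictly dominates B on the remaining columns (C1: 8>7, C2: 10>2, C4: 12>11, C5: 12>1); eliminate B.
Row D is eliminated: C beats it against every remaining column (C1: 8>2, C2: 10>9, C4: 12>4, C5: 12>2).
For the Column player, C4 strictly dominates C2 on the remaining rows (A: 9>2, C: 10>1, E: 12>5); eliminate C2.
The Column player's strategy C5 is strictly dominated by C4 (A: 9>7, C: 10>5, E: 12>9) and is removed.
Among the remaining strategies, none is strictly dominated by another pure strategy of the same player, so the elimination stops.
Surviving strategies — the Row player: {A, C, E}; the Column player: {C1, C4}.

A, C, E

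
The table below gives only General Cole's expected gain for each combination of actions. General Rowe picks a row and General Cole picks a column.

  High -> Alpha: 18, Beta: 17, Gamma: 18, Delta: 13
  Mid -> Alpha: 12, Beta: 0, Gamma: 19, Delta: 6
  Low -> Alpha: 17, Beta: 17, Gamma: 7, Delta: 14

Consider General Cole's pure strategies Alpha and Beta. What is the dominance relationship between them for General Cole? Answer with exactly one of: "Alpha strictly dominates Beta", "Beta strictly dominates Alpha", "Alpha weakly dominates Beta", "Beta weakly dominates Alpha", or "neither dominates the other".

Alpha's payoffs vs Beta's, by General Rowe's action — High: 18>17, Mid: 12>0, Low: 17=17.
Alpha is at least as good everywhere and strictly better somewhere (tied only at Low), so Alpha weakly but not strictly dominates Beta.

Alpha weakly dominates Beta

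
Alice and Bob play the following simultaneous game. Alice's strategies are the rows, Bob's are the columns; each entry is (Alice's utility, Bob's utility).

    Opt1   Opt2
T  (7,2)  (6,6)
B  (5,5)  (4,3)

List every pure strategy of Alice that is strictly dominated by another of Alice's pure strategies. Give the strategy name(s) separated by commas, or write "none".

T: no other strategy beats it everywhere (B at Opt1 (7>5)).
B: dominated, since T does at least as well everywhere (Opt1: 7>5, Opt2: 6>4).

B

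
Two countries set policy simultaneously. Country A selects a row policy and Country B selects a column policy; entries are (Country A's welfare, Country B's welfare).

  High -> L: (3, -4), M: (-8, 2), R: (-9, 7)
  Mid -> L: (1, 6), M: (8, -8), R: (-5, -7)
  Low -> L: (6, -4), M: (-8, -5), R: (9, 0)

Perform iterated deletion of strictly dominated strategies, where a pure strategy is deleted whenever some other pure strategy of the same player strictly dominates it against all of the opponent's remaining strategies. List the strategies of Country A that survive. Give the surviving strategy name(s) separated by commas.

Low

For Country B, R strictly dominates M on the remaining rows (High: 7>2, Mid: -7>-8, Low: 0>-5); eliminate M.
For Country A, Low strictly dominates High on the remaining columns (L: 6>3, R: 9>-9); eliminate High.
For Country A, Low strictly dominates Mid on the remaining columns (L: 6>1, R: 9>-5); eliminate Mid.
Country B's strategy L is strictly dominated by R (Low: 0>-4) and is removed.
Among the remaining strategies, none is strictly dominated by another pure strategy of the same player, so the elimination stops.
Surviving strategies — Country A: {Low}; Country B: {R}.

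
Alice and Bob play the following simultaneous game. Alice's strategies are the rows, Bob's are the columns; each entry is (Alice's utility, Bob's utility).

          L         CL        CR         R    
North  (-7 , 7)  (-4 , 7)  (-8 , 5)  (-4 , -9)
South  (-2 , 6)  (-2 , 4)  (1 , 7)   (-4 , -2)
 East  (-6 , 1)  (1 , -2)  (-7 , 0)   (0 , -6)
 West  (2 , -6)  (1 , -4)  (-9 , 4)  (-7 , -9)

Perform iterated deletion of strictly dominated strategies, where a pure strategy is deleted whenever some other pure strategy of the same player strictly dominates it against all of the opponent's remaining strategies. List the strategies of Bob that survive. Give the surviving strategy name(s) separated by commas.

CR

Alice's strategy North is strictly dominated by East (L: -6>-7, CL: 1>-4, CR: -7>-8, R: 0>-4) and is removed.
Column CL is eliminated: CR beats it against every remaining row (South: 7>4, East: 0>-2, West: 4>-4).
Bob's strategy R is strictly dominated by L (South: 6>-2, East: 1>-6, West: -6>-9) and is removed.
For Alice, South strictly dominates East on the remaining columns (L: -2>-6, CR: 1>-7); eliminate East.
For Bob, CR strictly dominates L on the remaining rows (South: 7>6, West: 4>-6); eliminate L.
For Alice, South strictly dominates West on the remaining columns (CR: 1>-9); eliminate West.
Among the remaining strategies, none is strictly dominated by another pure strategy of the same player, so the elimination stops.
Surviving strategies — Alice: {South}; Bob: {CR}.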